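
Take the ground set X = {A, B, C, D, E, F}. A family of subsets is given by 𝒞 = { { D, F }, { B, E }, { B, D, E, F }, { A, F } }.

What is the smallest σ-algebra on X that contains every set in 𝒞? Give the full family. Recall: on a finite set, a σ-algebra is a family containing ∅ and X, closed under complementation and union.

Start: 𝒞 ∪ {∅, X} = { ∅, { A, F }, { B, E }, { D, F }, { B, D, E, F }, X }.
Step 1 adds 7:
  { A, C }  = ᶜ of { B, D, E, F }
  { A, D, F }  = { A, F } ∪ { D, F }
  { A, B, C, E }  = ᶜ of { D, F }
  { A, B, E, F }  = { B, E } ∪ { A, F }
  { A, C, D, F }  = ᶜ of { B, E }
  { B, C, D, E }  = ᶜ of { A, F }
  { A, B, D, E, F }  = { B, D, E, F } ∪ { A, F }
  [13 total]
Step 2: +7 →
  { C }  = ᶜ of { A, B, D, E, F }
  { C, D }  = ᶜ of { A, B, E, F }
  { A, C, F }  = { A, F } ∪ { A, C }
  { B, C, E }  = ᶜ of { A, D, F }
  { A, B, C, D, E }  = { B, C, D, E } ∪ { A, C }
  { A, B, C, E, F }  = { A, F } ∪ { A, B, C, E }
  { B, C, D, E, F }  = { B, C, D, E } ∪ { B, D, E, F }
  [20 total]
Step 3: 6 new —
  { A }  = ᶜ of { B, C, D, E, F }
  { D }  = ᶜ of { A, B, C, E, F }
  { F }  = ᶜ of { A, B, C, D, E }
  { A, C, D }  = { C, D } ∪ { A, C }
  { B, D, E }  = ᶜ of { A, C, F }
  { C, D, F }  = { C, D } ∪ { D, F }
  [26 total]
Step 4. New:
  { A, D }  = { A } ∪ { D }
  { C, F }  = { F } ∪ { C }
  { A, B, E }  = ᶜ of { C, D, F }
  { B, E, F }  = ᶜ of { A, C, D }
  { A, B, D, E }  = { A } ∪ { B, D, E }
  { B, C, E, F }  = { F } ∪ { B, C, E }
  [32 total]
Step 5: already closed under ᶜ and ∪.

Hence σ(𝒞) has 32 members: { ∅, { A }, { C }, { D }, { F }, { A, C }, { A, D }, { A, F }, { B, E }, { C, D }, { C, F }, { D, F }, { A, B, E }, { A, C, D }, { A, C, F }, { A, D, F }, { B, C, E }, { B, D, E }, { B, E, F }, { C, D, F }, { A, B, C, E }, { A, B, D, E }, { A, B, E, F }, { A, C, D, F }, { B, C, D, E }, { B, C, E, F }, { B, D, E, F }, { A, B, C, D, E }, { A, B, C, E, F }, { A, B, D, E, F }, { B, C, D, E, F }, X }.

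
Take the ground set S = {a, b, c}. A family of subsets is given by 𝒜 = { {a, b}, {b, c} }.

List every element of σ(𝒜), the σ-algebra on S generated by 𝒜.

σ(𝒜) (8 sets): { {}, {a}, {b}, {c}, {a, b}, {a, c}, {b, c}, S }

Trace:
Start: 𝒜 ∪ {∅, S} = { {}, {a, b}, {b, c}, S }.
Round 1: 2 new —
  {a}  = {b, c}ᶜ
  {c}  = {a, b}ᶜ
  — 6 sets.
Round 2: 1 new —
  {a, c}  = {c} ∪ {a}
  — 7 sets.
Round 3 adds 1:
  {b}  = {a, c}ᶜ
  — 8 sets.
Round 4 adds nothing — fixpoint reached.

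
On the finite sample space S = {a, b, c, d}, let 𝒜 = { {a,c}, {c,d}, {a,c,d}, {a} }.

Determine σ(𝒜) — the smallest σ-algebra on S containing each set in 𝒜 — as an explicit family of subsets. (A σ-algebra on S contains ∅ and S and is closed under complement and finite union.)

σ(𝒜) = { ∅, {a}, {b}, {c}, {d}, {a,b}, {a,c}, {a,d}, {b,c}, {b,d}, {c,d}, {a,b,c}, {a,b,d}, {a,c,d}, {b,c,d}, S }

Check:
Begin from { ∅, {a}, {a,c}, {c,d}, {a,c,d}, S } (that is, 𝒜 plus ∅ and S).
Pass 1: +4 →
  {b}  = complement {a,c,d}
  {a,b}  = complement {c,d}
  {b,d}  = complement {a,c}
  {b,c,d}  = complement {a}
  [10 total]
Pass 2. New:
  {a,b,c}  = {a,b} ∪ {a,c}
  {a,b,d}  = {a,b} ∪ {b,d}
  [12 total]
Pass 3. New:
  {c}  = complement {a,b,d}
  {d}  = complement {a,b,c}
  [14 total]
Pass 4: 2 new —
  {a,d}  = {d} ∪ {a}
  {b,c}  = {c} ∪ {b}
  [16 total]
Pass 5: stable.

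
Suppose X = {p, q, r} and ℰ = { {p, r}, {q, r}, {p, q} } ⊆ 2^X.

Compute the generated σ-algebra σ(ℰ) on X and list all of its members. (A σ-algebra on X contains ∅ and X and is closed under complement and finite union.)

σ(ℰ) (8 sets): { {}, {p}, {q}, {r}, {p, q}, {p, r}, {q, r}, X }

Derivation:
Seed the family with ℰ together with ∅ and X: { {}, {p, q}, {p, r}, {q, r}, X }.
Pass 1: +3 →
  {p}  = ᶜ of {q, r}
  {q}  = ᶜ of {p, r}
  {r}  = ᶜ of {p, q}
Pass 2 adds nothing — fixpoint reached.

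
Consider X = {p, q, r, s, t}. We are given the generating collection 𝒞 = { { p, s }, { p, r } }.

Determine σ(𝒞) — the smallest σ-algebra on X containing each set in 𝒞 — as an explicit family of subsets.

σ(𝒞) = { ∅, { p }, { r }, { s }, { p, r }, { p, s }, { q, t }, { r, s }, { p, q, t }, { p, r, s }, { q, r, t }, { q, s, t }, { p, q, r, t }, { p, q, s, t }, { q, r, s, t }, X }

Working:
Start: 𝒞 ∪ {∅, X} = { ∅, { p, r }, { p, s }, X }.
Pass 1 (3 new):
  { p, r, s }  = { p, r } ∪ { p, s }
  { q, r, t }  = complement { p, s }
  { q, s, t }  = complement { p, r }
  [7 total]
Pass 2: 4 new —
  { q, t }  = complement { p, r, s }
  { p, q, r, t }  = { q, r, t } ∪ { p, r }
  { p, q, s, t }  = { p, s } ∪ { q, s, t }
  { q, r, s, t }  = { q, r, t } ∪ { q, s, t }
  [11 total]
Pass 3. New:
  { p }  = complement { q, r, s, t }
  { r }  = complement { p, q, s, t }
  { s }  = complement { p, q, r, t }
  [14 total]
Pass 4: 2 new —
  { r, s }  = { r } ∪ { s }
  { p, q, t }  = { q, t } ∪ { p }
  [16 total]
Pass 5 adds nothing — fixpoint reached.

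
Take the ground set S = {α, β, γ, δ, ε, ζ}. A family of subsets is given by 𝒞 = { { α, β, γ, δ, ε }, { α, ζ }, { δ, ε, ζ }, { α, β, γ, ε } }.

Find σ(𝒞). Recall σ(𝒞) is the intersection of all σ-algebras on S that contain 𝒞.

σ(𝒞) (32 sets): { ∅, { α }, { δ }, { ε }, { ζ }, { α, δ }, { α, ε }, { α, ζ }, { β, γ }, { δ, ε }, { δ, ζ }, { ε, ζ }, { α, β, γ }, { α, δ, ε }, { α, δ, ζ }, { α, ε, ζ }, { β, γ, δ }, { β, γ, ε }, { β, γ, ζ }, { δ, ε, ζ }, { α, β, γ, δ }, { α, β, γ, ε }, { α, β, γ, ζ }, { α, δ, ε, ζ }, { β, γ, δ, ε }, { β, γ, δ, ζ }, { β, γ, ε, ζ }, { α, β, γ, δ, ε }, { α, β, γ, δ, ζ }, { α, β, γ, ε, ζ }, { β, γ, δ, ε, ζ }, S }

Derivation:
Take S₀ = 𝒞 ∪ {∅, S} = { ∅, { α, ζ }, { δ, ε, ζ }, { α, β, γ, ε }, { α, β, γ, δ, ε }, S }.
Round 1: 6 new —
  { ζ }  = { α, β, γ, δ, ε }ᶜ
  { δ, ζ }  = { α, β, γ, ε }ᶜ
  { α, β, γ }  = { δ, ε, ζ }ᶜ
  { α, δ, ε, ζ }  = { α, ζ } ∪ { δ, ε, ζ }
  { β, γ, δ, ε }  = { α, ζ }ᶜ
  { α, β, γ, ε, ζ }  = { α, ζ } ∪ { α, β, γ, ε }
  [12 total]
Round 2. New:
  { δ }  = { α, β, γ, ε, ζ }ᶜ
  { β, γ }  = { α, δ, ε, ζ }ᶜ
  { α, δ, ζ }  = { α, ζ } ∪ { δ, ζ }
  { α, β, γ, ζ }  = { α, β, γ } ∪ { α, ζ }
  { α, β, γ, δ, ζ }  = { α, β, γ } ∪ { δ, ζ }
  { β, γ, δ, ε, ζ }  = { β, γ, δ, ε } ∪ { ζ }
  [18 total]
Round 3: +8 →
  { α }  = { β, γ, δ, ε, ζ }ᶜ
  { ε }  = { α, β, γ, δ, ζ }ᶜ
  { δ, ε }  = { α, β, γ, ζ }ᶜ
  { β, γ, δ }  = { β, γ } ∪ { δ }
  { β, γ, ε }  = { α, δ, ζ }ᶜ
  { β, γ, ζ }  = { β, γ } ∪ { ζ }
  { α, β, γ, δ }  = { α, β, γ } ∪ { δ }
  { β, γ, δ, ζ }  = { β, γ } ∪ { δ, ζ }
  [26 total]
Round 4: 6 new —
  { α, δ }  = { α } ∪ { δ }
  { α, ε }  = { β, γ, δ, ζ }ᶜ
  { ε, ζ }  = { α, β, γ, δ }ᶜ
  { α, δ, ε }  = { β, γ, ζ }ᶜ
  { α, ε, ζ }  = { β, γ, δ }ᶜ
  { β, γ, ε, ζ }  = { β, γ, ζ } ∪ { ε }
  [32 total]
Round 5: no new sets; the family is a σ-algebra.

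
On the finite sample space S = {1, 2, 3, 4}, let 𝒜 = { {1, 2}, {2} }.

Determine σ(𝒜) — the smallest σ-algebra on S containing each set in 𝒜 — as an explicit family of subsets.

σ(𝒜) (8 sets): { {}, {1}, {2}, {1, 2}, {3, 4}, {1, 3, 4}, {2, 3, 4}, S }

Derivation:
Begin from { {}, {2}, {1, 2}, S } (that is, 𝒜 plus ∅ and S).
Pass 1. New:
  {3, 4}  = ᶜ of {1, 2}
  {1, 3, 4}  = ᶜ of {2}
  |family| = 6
Pass 2 adds 1:
  {2, 3, 4}  = {3, 4} ∪ {2}
  |family| = 7
Pass 3 adds 1:
  {1}  = ᶜ of {2, 3, 4}
  |family| = 8
Pass 4: stable.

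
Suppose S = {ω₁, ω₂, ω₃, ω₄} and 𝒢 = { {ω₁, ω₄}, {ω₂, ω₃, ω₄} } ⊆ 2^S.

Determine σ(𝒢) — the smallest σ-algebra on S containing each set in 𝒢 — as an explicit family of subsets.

σ(𝒢) = { ∅, {ω₁}, {ω₄}, {ω₁, ω₄}, {ω₂, ω₃}, {ω₁, ω₂, ω₃}, {ω₂, ω₃, ω₄}, S }

Trace:
Initial family (4 sets): { ∅, {ω₁, ω₄}, {ω₂, ω₃, ω₄}, S }.
Step 1. New:
  {ω₁}  = complement {ω₂, ω₃, ω₄}
  {ω₂, ω₃}  = complement {ω₁, ω₄}
  [6 total]
Step 2. New:
  {ω₁, ω₂, ω₃}  = {ω₂, ω₃} ∪ {ω₁}
  [7 total]
Step 3: 1 new —
  {ω₄}  = complement {ω₁, ω₂, ω₃}
  [8 total]
Step 4 adds nothing — fixpoint reached.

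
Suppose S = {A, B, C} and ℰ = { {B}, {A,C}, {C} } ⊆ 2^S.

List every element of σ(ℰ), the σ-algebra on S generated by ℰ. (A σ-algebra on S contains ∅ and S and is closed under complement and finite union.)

Initial family (5 sets): { {}, {B}, {C}, {A,C}, S }.
Round 1: 2 new —
  {A,B}  = ᶜ of {C}
  {B,C}  = {C} ∪ {B}
  — 7 sets.
Round 2 adds 1:
  {A}  = ᶜ of {B,C}
  — 8 sets.
Round 3: closed — nothing new.

|σ(ℰ)| = 8.  σ(ℰ) = { {}, {A}, {B}, {C}, {A,B}, {A,C}, {B,C}, S }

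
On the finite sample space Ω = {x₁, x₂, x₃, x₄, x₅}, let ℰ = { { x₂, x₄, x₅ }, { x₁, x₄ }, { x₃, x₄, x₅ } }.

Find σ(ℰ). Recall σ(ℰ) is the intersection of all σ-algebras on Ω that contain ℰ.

Start: ℰ ∪ {∅, Ω} = { {  }, { x₁, x₄ }, { x₂, x₄, x₅ }, { x₃, x₄, x₅ }, Ω }.
Step 1: 6 new —
  { x₁, x₂ }  = Ω∖{ x₃, x₄, x₅ }
  { x₁, x₃ }  = Ω∖{ x₂, x₄, x₅ }
  { x₂, x₃, x₅ }  = Ω∖{ x₁, x₄ }
  { x₁, x₂, x₄, x₅ }  = { x₁, x₄ } ∪ { x₂, x₄, x₅ }
  { x₁, x₃, x₄, x₅ }  = { x₃, x₄, x₅ } ∪ { x₁, x₄ }
  { x₂, x₃, x₄, x₅ }  = { x₃, x₄, x₅ } ∪ { x₂, x₄, x₅ }
  (now 11)
Step 2: 7 new —
  { x₁ }  = Ω∖{ x₂, x₃, x₄, x₅ }
  { x₂ }  = Ω∖{ x₁, x₃, x₄, x₅ }
  { x₃ }  = Ω∖{ x₁, x₂, x₄, x₅ }
  { x₁, x₂, x₃ }  = { x₁, x₂ } ∪ { x₁, x₃ }
  { x₁, x₂, x₄ }  = { x₁, x₂ } ∪ { x₁, x₄ }
  { x₁, x₃, x₄ }  = { x₁, x₄ } ∪ { x₁, x₃ }
  { x₁, x₂, x₃, x₅ }  = { x₁, x₂ } ∪ { x₂, x₃, x₅ }
  (now 18)
Step 3: +6 →
  { x₄ }  = Ω∖{ x₁, x₂, x₃, x₅ }
  { x₂, x₃ }  = { x₃ } ∪ { x₂ }
  { x₂, x₅ }  = Ω∖{ x₁, x₃, x₄ }
  { x₃, x₅ }  = Ω∖{ x₁, x₂, x₄ }
  { x₄, x₅ }  = Ω∖{ x₁, x₂, x₃ }
  { x₁, x₂, x₃, x₄ }  = { x₃ } ∪ { x₁, x₂, x₄ }
  (now 24)
Step 4 (7 new):
  { x₅ }  = Ω∖{ x₁, x₂, x₃, x₄ }
  { x₂, x₄ }  = { x₂ } ∪ { x₄ }
  { x₃, x₄ }  = { x₃ } ∪ { x₄ }
  { x₁, x₂, x₅ }  = { x₂, x₅ } ∪ { x₁, x₂ }
  { x₁, x₃, x₅ }  = { x₁, x₃ } ∪ { x₃, x₅ }
  { x₁, x₄, x₅ }  = Ω∖{ x₂, x₃ }
  { x₂, x₃, x₄ }  = { x₂, x₃ } ∪ { x₄ }
  (now 31)
Step 5 adds 1:
  { x₁, x₅ }  = Ω∖{ x₂, x₃, x₄ }
  (now 32)
Step 6: already closed under ᶜ and ∪.

Therefore σ(ℰ) = { {  }, { x₁ }, { x₂ }, { x₃ }, { x₄ }, { x₅ }, { x₁, x₂ }, { x₁, x₃ }, { x₁, x₄ }, { x₁, x₅ }, { x₂, x₃ }, { x₂, x₄ }, { x₂, x₅ }, { x₃, x₄ }, { x₃, x₅ }, { x₄, x₅ }, { x₁, x₂, x₃ }, { x₁, x₂, x₄ }, { x₁, x₂, x₅ }, { x₁, x₃, x₄ }, { x₁, x₃, x₅ }, { x₁, x₄, x₅ }, { x₂, x₃, x₄ }, { x₂, x₃, x₅ }, { x₂, x₄, x₅ }, { x₃, x₄, x₅ }, { x₁, x₂, x₃, x₄ }, { x₁, x₂, x₃, x₅ }, { x₁, x₂, x₄, x₅ }, { x₁, x₃, x₄, x₅ }, { x₂, x₃, x₄, x₅ }, Ω } (|σ(ℰ)| = 32).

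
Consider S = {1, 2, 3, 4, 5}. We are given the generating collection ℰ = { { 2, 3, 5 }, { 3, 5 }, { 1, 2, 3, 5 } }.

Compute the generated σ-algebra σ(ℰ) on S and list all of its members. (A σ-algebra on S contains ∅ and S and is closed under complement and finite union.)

Seed the family with ℰ together with ∅ and S: { {}, { 3, 5 }, { 2, 3, 5 }, { 1, 2, 3, 5 }, S }.
Iteration 1 adds 3:
  { 4 }  = complement { 1, 2, 3, 5 }
  { 1, 4 }  = complement { 2, 3, 5 }
  { 1, 2, 4 }  = complement { 3, 5 }
  [8 total]
Iteration 2 (3 new):
  { 3, 4, 5 }  = { 4 } ∪ { 3, 5 }
  { 1, 3, 4, 5 }  = { 3, 5 } ∪ { 1, 4 }
  { 2, 3, 4, 5 }  = { 4 } ∪ { 2, 3, 5 }
  [11 total]
Iteration 3. New:
  { 1 }  = complement { 2, 3, 4, 5 }
  { 2 }  = complement { 1, 3, 4, 5 }
  { 1, 2 }  = complement { 3, 4, 5 }
  [14 total]
Iteration 4: +2 →
  { 2, 4 }  = { 4 } ∪ { 2 }
  { 1, 3, 5 }  = { 3, 5 } ∪ { 1 }
  [16 total]
Iteration 5 adds nothing — fixpoint reached.

Therefore σ(ℰ) = { {}, { 1 }, { 2 }, { 4 }, { 1, 2 }, { 1, 4 }, { 2, 4 }, { 3, 5 }, { 1, 2, 4 }, { 1, 3, 5 }, { 2, 3, 5 }, { 3, 4, 5 }, { 1, 2, 3, 5 }, { 1, 3, 4, 5 }, { 2, 3, 4, 5 }, S } (|σ(ℰ)| = 16).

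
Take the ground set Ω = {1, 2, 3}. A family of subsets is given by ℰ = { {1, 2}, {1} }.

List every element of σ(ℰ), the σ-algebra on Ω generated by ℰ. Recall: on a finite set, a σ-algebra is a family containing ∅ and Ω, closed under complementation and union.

|σ(ℰ)| = 8.  σ(ℰ) = { ∅, {1}, {2}, {3}, {1, 2}, {1, 3}, {2, 3}, Ω }

Trace:
Initial family (4 sets): { ∅, {1}, {1, 2}, Ω }.
Round 1. New:
  {3}  = {1, 2}ᶜ
  {2, 3}  = {1}ᶜ
  |family| = 6
Round 2 adds 1:
  {1, 3}  = {3} ∪ {1}
  |family| = 7
Round 3: 1 new —
  {2}  = {1, 3}ᶜ
  |family| = 8
Round 4 adds nothing — fixpoint reached.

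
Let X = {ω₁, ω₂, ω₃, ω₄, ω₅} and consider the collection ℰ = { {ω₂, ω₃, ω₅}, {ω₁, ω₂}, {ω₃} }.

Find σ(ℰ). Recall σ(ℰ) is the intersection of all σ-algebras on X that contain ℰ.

|σ(ℰ)| = 32.  σ(ℰ) = { ∅, {ω₁}, {ω₂}, {ω₃}, {ω₄}, {ω₅}, {ω₁, ω₂}, {ω₁, ω₃}, {ω₁, ω₄}, {ω₁, ω₅}, {ω₂, ω₃}, {ω₂, ω₄}, {ω₂, ω₅}, {ω₃, ω₄}, {ω₃, ω₅}, {ω₄, ω₅}, {ω₁, ω₂, ω₃}, {ω₁, ω₂, ω₄}, {ω₁, ω₂, ω₅}, {ω₁, ω₃, ω₄}, {ω₁, ω₃, ω₅}, {ω₁, ω₄, ω₅}, {ω₂, ω₃, ω₄}, {ω₂, ω₃, ω₅}, {ω₂, ω₄, ω₅}, {ω₃, ω₄, ω₅}, {ω₁, ω₂, ω₃, ω₄}, {ω₁, ω₂, ω₃, ω₅}, {ω₁, ω₂, ω₄, ω₅}, {ω₁, ω₃, ω₄, ω₅}, {ω₂, ω₃, ω₄, ω₅}, X }

Derivation:
Begin from { ∅, {ω₃}, {ω₁, ω₂}, {ω₂, ω₃, ω₅}, X } (that is, ℰ plus ∅ and X).
Iteration 1. New:
  {ω₁, ω₄}  = {ω₂, ω₃, ω₅}ᶜ
  {ω₁, ω₂, ω₃}  = {ω₃} ∪ {ω₁, ω₂}
  {ω₃, ω₄, ω₅}  = {ω₁, ω₂}ᶜ
  {ω₁, ω₂, ω₃, ω₅}  = {ω₂, ω₃, ω₅} ∪ {ω₁, ω₂}
  {ω₁, ω₂, ω₄, ω₅}  = {ω₃}ᶜ
  [10 total]
Iteration 2 (7 new):
  {ω₄}  = {ω₁, ω₂, ω₃, ω₅}ᶜ
  {ω₄, ω₅}  = {ω₁, ω₂, ω₃}ᶜ
  {ω₁, ω₂, ω₄}  = {ω₁, ω₂} ∪ {ω₁, ω₄}
  {ω₁, ω₃, ω₄}  = {ω₃} ∪ {ω₁, ω₄}
  {ω₁, ω₂, ω₃, ω₄}  = {ω₁, ω₂, ω₃} ∪ {ω₁, ω₄}
  {ω₁, ω₃, ω₄, ω₅}  = {ω₃, ω₄, ω₅} ∪ {ω₁, ω₄}
  {ω₂, ω₃, ω₄, ω₅}  = {ω₃, ω₄, ω₅} ∪ {ω₂, ω₃, ω₅}
  [17 total]
Iteration 3: +7 →
  {ω₁}  = {ω₂, ω₃, ω₄, ω₅}ᶜ
  {ω₂}  = {ω₁, ω₃, ω₄, ω₅}ᶜ
  {ω₅}  = {ω₁, ω₂, ω₃, ω₄}ᶜ
  {ω₂, ω₅}  = {ω₁, ω₃, ω₄}ᶜ
  {ω₃, ω₄}  = {ω₃} ∪ {ω₄}
  {ω₃, ω₅}  = {ω₁, ω₂, ω₄}ᶜ
  {ω₁, ω₄, ω₅}  = {ω₄, ω₅} ∪ {ω₁, ω₄}
  [24 total]
Iteration 4: 8 new —
  {ω₁, ω₃}  = {ω₃} ∪ {ω₁}
  {ω₁, ω₅}  = {ω₅} ∪ {ω₁}
  {ω₂, ω₃}  = {ω₁, ω₄, ω₅}ᶜ
  {ω₂, ω₄}  = {ω₂} ∪ {ω₄}
  {ω₁, ω₂, ω₅}  = {ω₃, ω₄}ᶜ
  {ω₁, ω₃, ω₅}  = {ω₃, ω₅} ∪ {ω₁}
  {ω₂, ω₃, ω₄}  = {ω₃, ω₄} ∪ {ω₂}
  {ω₂, ω₄, ω₅}  = {ω₂, ω₅} ∪ {ω₄, ω₅}
  [32 total]
Iteration 5 adds nothing — fixpoint reached.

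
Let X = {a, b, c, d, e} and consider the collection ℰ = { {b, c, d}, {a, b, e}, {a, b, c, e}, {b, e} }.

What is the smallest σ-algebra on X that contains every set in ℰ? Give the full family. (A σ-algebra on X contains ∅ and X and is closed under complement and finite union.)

σ(ℰ) (32 sets): { ∅, {a}, {b}, {c}, {d}, {e}, {a, b}, {a, c}, {a, d}, {a, e}, {b, c}, {b, d}, {b, e}, {c, d}, {c, e}, {d, e}, {a, b, c}, {a, b, d}, {a, b, e}, {a, c, d}, {a, c, e}, {a, d, e}, {b, c, d}, {b, c, e}, {b, d, e}, {c, d, e}, {a, b, c, d}, {a, b, c, e}, {a, b, d, e}, {a, c, d, e}, {b, c, d, e}, X }

Working:
Initial family (6 sets): { ∅, {b, e}, {a, b, e}, {b, c, d}, {a, b, c, e}, X }.
Step 1: +5 →
  {d}  = {a, b, c, e}ᶜ
  {a, e}  = {b, c, d}ᶜ
  {c, d}  = {a, b, e}ᶜ
  {a, c, d}  = {b, e}ᶜ
  {b, c, d, e}  = {b, e} ∪ {b, c, d}
  |family| = 11
Step 2: 6 new —
  {a}  = {b, c, d, e}ᶜ
  {a, d, e}  = {a, e} ∪ {d}
  {b, d, e}  = {b, e} ∪ {d}
  {a, b, c, d}  = {b, c, d} ∪ {a, c, d}
  {a, b, d, e}  = {a, b, e} ∪ {d}
  {a, c, d, e}  = {c, d} ∪ {a, e}
  |family| = 17
Step 3: +6 →
  {b}  = {a, c, d, e}ᶜ
  {c}  = {a, b, d, e}ᶜ
  {e}  = {a, b, c, d}ᶜ
  {a, c}  = {b, d, e}ᶜ
  {a, d}  = {d} ∪ {a}
  {b, c}  = {a, d, e}ᶜ
  |family| = 23
Step 4 adds 9:
  {a, b}  = {b} ∪ {a}
  {b, d}  = {b} ∪ {d}
  {c, e}  = {e} ∪ {c}
  {d, e}  = {e} ∪ {d}
  {a, b, c}  = {b} ∪ {a, c}
  {a, b, d}  = {b} ∪ {a, d}
  {a, c, e}  = {e} ∪ {a, c}
  {b, c, e}  = {a, d}ᶜ
  {c, d, e}  = {c, d} ∪ {e}
  |family| = 32
After Step 5 the family is unchanged; done.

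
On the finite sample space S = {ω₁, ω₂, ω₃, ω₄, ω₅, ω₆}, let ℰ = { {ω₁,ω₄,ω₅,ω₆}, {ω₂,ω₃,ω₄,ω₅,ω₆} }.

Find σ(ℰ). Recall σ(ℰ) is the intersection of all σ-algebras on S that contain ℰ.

Initial family (4 sets): { ∅, {ω₁,ω₄,ω₅,ω₆}, {ω₂,ω₃,ω₄,ω₅,ω₆}, S }.
Iteration 1. New:
  {ω₁}  = complement {ω₂,ω₃,ω₄,ω₅,ω₆}
  {ω₂,ω₃}  = complement {ω₁,ω₄,ω₅,ω₆}
  (now 6)
Iteration 2 (1 new):
  {ω₁,ω₂,ω₃}  = {ω₂,ω₃} ∪ {ω₁}
  (now 7)
Iteration 3 (1 new):
  {ω₄,ω₅,ω₆}  = complement {ω₁,ω₂,ω₃}
  (now 8)
Iteration 4: closed — nothing new.

Hence σ(ℰ) has 8 members: { ∅, {ω₁}, {ω₂,ω₃}, {ω₁,ω₂,ω₃}, {ω₄,ω₅,ω₆}, {ω₁,ω₄,ω₅,ω₆}, {ω₂,ω₃,ω₄,ω₅,ω₆}, S }.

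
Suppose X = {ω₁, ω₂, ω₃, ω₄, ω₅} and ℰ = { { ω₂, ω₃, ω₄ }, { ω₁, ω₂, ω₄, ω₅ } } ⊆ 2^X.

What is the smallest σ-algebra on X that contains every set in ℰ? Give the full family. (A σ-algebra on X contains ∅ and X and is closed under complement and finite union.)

Begin from { {}, { ω₂, ω₃, ω₄ }, { ω₁, ω₂, ω₄, ω₅ }, X } (that is, ℰ plus ∅ and X).
Round 1 adds 2:
  { ω₃ }  = ᶜ of { ω₁, ω₂, ω₄, ω₅ }
  { ω₁, ω₅ }  = ᶜ of { ω₂, ω₃, ω₄ }
  |family| = 6
Round 2 adds 1:
  { ω₁, ω₃, ω₅ }  = { ω₃ } ∪ { ω₁, ω₅ }
  |family| = 7
Round 3: 1 new —
  { ω₂, ω₄ }  = ᶜ of { ω₁, ω₃, ω₅ }
  |family| = 8
Round 4: already closed under ᶜ and ∪.

Therefore σ(ℰ) = { {}, { ω₃ }, { ω₁, ω₅ }, { ω₂, ω₄ }, { ω₁, ω₃, ω₅ }, { ω₂, ω₃, ω₄ }, { ω₁, ω₂, ω₄, ω₅ }, X } (|σ(ℰ)| = 8).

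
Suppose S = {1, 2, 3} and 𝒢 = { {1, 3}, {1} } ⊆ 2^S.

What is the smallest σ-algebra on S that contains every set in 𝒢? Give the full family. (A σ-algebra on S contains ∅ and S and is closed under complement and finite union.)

σ(𝒢) = { {}, {1}, {2}, {3}, {1, 2}, {1, 3}, {2, 3}, S }

Check:
Take S₀ = 𝒢 ∪ {∅, S} = { {}, {1}, {1, 3}, S }.
Iteration 1 (2 new):
  {2}  = {1, 3}ᶜ
  {2, 3}  = {1}ᶜ
  |family| = 6
Iteration 2: +1 →
  {1, 2}  = {2} ∪ {1}
  |family| = 7
Iteration 3: 1 new —
  {3}  = {1, 2}ᶜ
  |family| = 8
Iteration 4: closed — nothing new.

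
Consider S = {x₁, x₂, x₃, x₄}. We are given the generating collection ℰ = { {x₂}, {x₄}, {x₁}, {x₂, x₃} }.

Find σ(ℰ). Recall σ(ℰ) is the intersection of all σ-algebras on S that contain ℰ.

σ(ℰ) (16 sets): { {}, {x₁}, {x₂}, {x₃}, {x₄}, {x₁, x₂}, {x₁, x₃}, {x₁, x₄}, {x₂, x₃}, {x₂, x₄}, {x₃, x₄}, {x₁, x₂, x₃}, {x₁, x₂, x₄}, {x₁, x₃, x₄}, {x₂, x₃, x₄}, S }

Derivation:
Begin from { {}, {x₁}, {x₂}, {x₄}, {x₂, x₃}, S } (that is, ℰ plus ∅ and S).
Pass 1: +6 →
  {x₁, x₂}  = {x₂} ∪ {x₁}
  {x₁, x₄}  = S∖{x₂, x₃}
  {x₂, x₄}  = {x₄} ∪ {x₂}
  {x₁, x₂, x₃}  = S∖{x₄}
  {x₁, x₃, x₄}  = S∖{x₂}
  {x₂, x₃, x₄}  = S∖{x₁}
  (now 12)
Pass 2. New:
  {x₁, x₃}  = S∖{x₂, x₄}
  {x₃, x₄}  = S∖{x₁, x₂}
  {x₁, x₂, x₄}  = {x₁, x₂} ∪ {x₁, x₄}
  (now 15)
Pass 3: 1 new —
  {x₃}  = S∖{x₁, x₂, x₄}
  (now 16)
Pass 4: no new sets; the family is a σ-algebra.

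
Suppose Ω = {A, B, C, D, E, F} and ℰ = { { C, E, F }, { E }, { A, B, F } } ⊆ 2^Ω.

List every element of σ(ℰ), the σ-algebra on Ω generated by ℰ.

σ(ℰ) = { ∅, { C }, { D }, { E }, { F }, { A, B }, { C, D }, { C, E }, { C, F }, { D, E }, { D, F }, { E, F }, { A, B, C }, { A, B, D }, { A, B, E }, { A, B, F }, { C, D, E }, { C, D, F }, { C, E, F }, { D, E, F }, { A, B, C, D }, { A, B, C, E }, { A, B, C, F }, { A, B, D, E }, { A, B, D, F }, { A, B, E, F }, { C, D, E, F }, { A, B, C, D, E }, { A, B, C, D, F }, { A, B, C, E, F }, { A, B, D, E, F }, Ω }

Working:
Seed the family with ℰ together with ∅ and Ω: { ∅, { E }, { A, B, F }, { C, E, F }, Ω }.
Round 1 adds 5:
  { A, B, D }  = Ω∖{ C, E, F }
  { C, D, E }  = Ω∖{ A, B, F }
  { A, B, E, F }  = { A, B, F } ∪ { E }
  { A, B, C, D, F }  = Ω∖{ E }
  { A, B, C, E, F }  = { C, E, F } ∪ { A, B, F }
  (now 10)
Round 2: 7 new —
  { D }  = Ω∖{ A, B, C, E, F }
  { C, D }  = Ω∖{ A, B, E, F }
  { A, B, D, E }  = { A, B, D } ∪ { E }
  { A, B, D, F }  = { A, B, D } ∪ { A, B, F }
  { C, D, E, F }  = { C, D, E } ∪ { C, E, F }
  { A, B, C, D, E }  = { C, D, E } ∪ { A, B, D }
  { A, B, D, E, F }  = { A, B, D } ∪ { A, B, E, F }
  (now 17)
Round 3 adds 7:
  { C }  = Ω∖{ A, B, D, E, F }
  { F }  = Ω∖{ A, B, C, D, E }
  { A, B }  = Ω∖{ C, D, E, F }
  { C, E }  = Ω∖{ A, B, D, F }
  { C, F }  = Ω∖{ A, B, D, E }
  { D, E }  = { D } ∪ { E }
  { A, B, C, D }  = { C, D } ∪ { A, B, D }
  (now 24)
Round 4: 8 new —
  { D, F }  = { F } ∪ { D }
  { E, F }  = Ω∖{ A, B, C, D }
  { A, B, C }  = { A, B } ∪ { C }
  { A, B, E }  = { A, B } ∪ { E }
  { C, D, F }  = { C, D } ∪ { F }
  { D, E, F }  = { F } ∪ { D, E }
  { A, B, C, E }  = { A, B } ∪ { C, E }
  { A, B, C, F }  = Ω∖{ D, E }
  (now 32)
Round 5: stable.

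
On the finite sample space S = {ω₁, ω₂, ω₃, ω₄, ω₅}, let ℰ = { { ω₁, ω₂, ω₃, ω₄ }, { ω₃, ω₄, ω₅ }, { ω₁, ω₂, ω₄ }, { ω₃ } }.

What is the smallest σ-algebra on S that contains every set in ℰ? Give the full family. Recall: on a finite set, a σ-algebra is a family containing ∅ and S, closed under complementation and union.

σ(ℰ) = { ∅, { ω₃ }, { ω₄ }, { ω₅ }, { ω₁, ω₂ }, { ω₃, ω₄ }, { ω₃, ω₅ }, { ω₄, ω₅ }, { ω₁, ω₂, ω₃ }, { ω₁, ω₂, ω₄ }, { ω₁, ω₂, ω₅ }, { ω₃, ω₄, ω₅ }, { ω₁, ω₂, ω₃, ω₄ }, { ω₁, ω₂, ω₃, ω₅ }, { ω₁, ω₂, ω₄, ω₅ }, S }

Working:
Take S₀ = ℰ ∪ {∅, S} = { ∅, { ω₃ }, { ω₁, ω₂, ω₄ }, { ω₃, ω₄, ω₅ }, { ω₁, ω₂, ω₃, ω₄ }, S }.
Pass 1 adds 4:
  { ω₅ }  = S∖{ ω₁, ω₂, ω₃, ω₄ }
  { ω₁, ω₂ }  = S∖{ ω₃, ω₄, ω₅ }
  { ω₃, ω₅ }  = S∖{ ω₁, ω₂, ω₄ }
  { ω₁, ω₂, ω₄, ω₅ }  = S∖{ ω₃ }
  [10 total]
Pass 2: +3 →
  { ω₁, ω₂, ω₃ }  = { ω₁, ω₂ } ∪ { ω₃ }
  { ω₁, ω₂, ω₅ }  = { ω₁, ω₂ } ∪ { ω₅ }
  { ω₁, ω₂, ω₃, ω₅ }  = { ω₁, ω₂ } ∪ { ω₃, ω₅ }
  [13 total]
Pass 3: 3 new —
  { ω₄ }  = S∖{ ω₁, ω₂, ω₃, ω₅ }
  { ω₃, ω₄ }  = S∖{ ω₁, ω₂, ω₅ }
  { ω₄, ω₅ }  = S∖{ ω₁, ω₂, ω₃ }
  [16 total]
Pass 4: no new sets; the family is a σ-algebra.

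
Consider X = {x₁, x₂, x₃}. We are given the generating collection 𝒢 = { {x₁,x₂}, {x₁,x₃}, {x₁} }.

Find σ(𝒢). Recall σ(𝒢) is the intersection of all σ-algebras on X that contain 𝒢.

Initial family (5 sets): { {}, {x₁}, {x₁,x₂}, {x₁,x₃}, X }.
Round 1: +3 →
  {x₂}  = complement {x₁,x₃}
  {x₃}  = complement {x₁,x₂}
  {x₂,x₃}  = complement {x₁}
  — 8 sets.
Round 2: already closed under ᶜ and ∪.

Hence σ(𝒢) has 8 members: { {}, {x₁}, {x₂}, {x₃}, {x₁,x₂}, {x₁,x₃}, {x₂,x₃}, X }.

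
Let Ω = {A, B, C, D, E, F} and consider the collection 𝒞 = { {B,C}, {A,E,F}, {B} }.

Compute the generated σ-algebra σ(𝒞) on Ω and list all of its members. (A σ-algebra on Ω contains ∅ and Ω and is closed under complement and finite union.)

Answer: σ(𝒞) = { {}, {B}, {C}, {D}, {B,C}, {B,D}, {C,D}, {A,E,F}, {B,C,D}, {A,B,E,F}, {A,C,E,F}, {A,D,E,F}, {A,B,C,E,F}, {A,B,D,E,F}, {A,C,D,E,F}, Ω }

Check:
Start: 𝒞 ∪ {∅, Ω} = { {}, {B}, {B,C}, {A,E,F}, Ω }.
Pass 1 adds 5:
  {B,C,D}  = complement {A,E,F}
  {A,B,E,F}  = {A,E,F} ∪ {B}
  {A,D,E,F}  = complement {B,C}
  {A,B,C,E,F}  = {B,C} ∪ {A,E,F}
  {A,C,D,E,F}  = complement {B}
  |family| = 10
Pass 2 (3 new):
  {D}  = complement {A,B,C,E,F}
  {C,D}  = complement {A,B,E,F}
  {A,B,D,E,F}  = {A,D,E,F} ∪ {B}
  |family| = 13
Pass 3: 2 new —
  {C}  = complement {A,B,D,E,F}
  {B,D}  = {B} ∪ {D}
  |family| = 15
Pass 4: 1 new —
  {A,C,E,F}  = complement {B,D}
  |family| = 16
After Pass 5 the family is unchanged; done.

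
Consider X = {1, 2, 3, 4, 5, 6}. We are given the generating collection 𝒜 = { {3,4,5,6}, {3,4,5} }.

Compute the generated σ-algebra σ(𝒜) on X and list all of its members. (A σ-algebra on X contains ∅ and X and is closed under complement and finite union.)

Answer: σ(𝒜) = { {}, {6}, {1,2}, {1,2,6}, {3,4,5}, {3,4,5,6}, {1,2,3,4,5}, X }

Check:
Seed the family with 𝒜 together with ∅ and X: { {}, {3,4,5}, {3,4,5,6}, X }.
Pass 1: 2 new —
  {1,2}  = {3,4,5,6}ᶜ
  {1,2,6}  = {3,4,5}ᶜ
Pass 2: 1 new —
  {1,2,3,4,5}  = {3,4,5} ∪ {1,2}
Pass 3: 1 new —
  {6}  = {1,2,3,4,5}ᶜ
Pass 4 adds nothing — fixpoint reached.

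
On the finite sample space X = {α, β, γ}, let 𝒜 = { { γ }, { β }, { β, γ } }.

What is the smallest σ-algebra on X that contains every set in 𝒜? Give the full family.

Seed the family with 𝒜 together with ∅ and X: { {  }, { β }, { γ }, { β, γ }, X }.
Step 1 (3 new):
  { α }  = ᶜ of { β, γ }
  { α, β }  = ᶜ of { γ }
  { α, γ }  = ᶜ of { β }
  — 8 sets.
Step 2 adds nothing — fixpoint reached.

Hence σ(𝒜) has 8 members: { {  }, { α }, { β }, { γ }, { α, β }, { α, γ }, { β, γ }, X }.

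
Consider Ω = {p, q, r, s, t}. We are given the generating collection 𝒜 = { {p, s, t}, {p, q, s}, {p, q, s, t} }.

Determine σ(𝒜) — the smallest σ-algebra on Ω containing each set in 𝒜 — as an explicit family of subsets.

Initial family (5 sets): { {}, {p, q, s}, {p, s, t}, {p, q, s, t}, Ω }.
Iteration 1: +3 →
  {r}  = complement {p, q, s, t}
  {q, r}  = complement {p, s, t}
  {r, t}  = complement {p, q, s}
  — 8 sets.
Iteration 2 (3 new):
  {q, r, t}  = {r, t} ∪ {q, r}
  {p, q, r, s}  = {r} ∪ {p, q, s}
  {p, r, s, t}  = {p, s, t} ∪ {r}
  — 11 sets.
Iteration 3: +3 →
  {q}  = complement {p, r, s, t}
  {t}  = complement {p, q, r, s}
  {p, s}  = complement {q, r, t}
  — 14 sets.
Iteration 4: +2 →
  {q, t}  = {q} ∪ {t}
  {p, r, s}  = {r} ∪ {p, s}
  — 16 sets.
After Iteration 5 the family is unchanged; done.

|σ(𝒜)| = 16.  σ(𝒜) = { {}, {q}, {r}, {t}, {p, s}, {q, r}, {q, t}, {r, t}, {p, q, s}, {p, r, s}, {p, s, t}, {q, r, t}, {p, q, r, s}, {p, q, s, t}, {p, r, s, t}, Ω }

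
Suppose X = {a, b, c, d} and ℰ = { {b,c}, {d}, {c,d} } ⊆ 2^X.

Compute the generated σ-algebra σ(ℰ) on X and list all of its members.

Begin from { ∅, {d}, {b,c}, {c,d}, X } (that is, ℰ plus ∅ and X).
Iteration 1: +4 →
  {a,b}  = complement {c,d}
  {a,d}  = complement {b,c}
  {a,b,c}  = complement {d}
  {b,c,d}  = {c,d} ∪ {b,c}
Iteration 2: 3 new —
  {a}  = complement {b,c,d}
  {a,b,d}  = {a,b} ∪ {a,d}
  {a,c,d}  = {c,d} ∪ {a,d}
Iteration 3 (2 new):
  {b}  = complement {a,c,d}
  {c}  = complement {a,b,d}
Iteration 4. New:
  {a,c}  = {c} ∪ {a}
  {b,d}  = {d} ∪ {b}
Iteration 5: stable.

σ(ℰ) = { ∅, {a}, {b}, {c}, {d}, {a,b}, {a,c}, {a,d}, {b,c}, {b,d}, {c,d}, {a,b,c}, {a,b,d}, {a,c,d}, {b,c,d}, X }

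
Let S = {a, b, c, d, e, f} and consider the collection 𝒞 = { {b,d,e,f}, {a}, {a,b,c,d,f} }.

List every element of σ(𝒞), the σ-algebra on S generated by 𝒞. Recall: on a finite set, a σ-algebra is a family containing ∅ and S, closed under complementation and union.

Answer: σ(𝒞) = { ∅, {a}, {c}, {e}, {a,c}, {a,e}, {c,e}, {a,c,e}, {b,d,f}, {a,b,d,f}, {b,c,d,f}, {b,d,e,f}, {a,b,c,d,f}, {a,b,d,e,f}, {b,c,d,e,f}, S }

Working:
Seed the family with 𝒞 together with ∅ and S: { ∅, {a}, {b,d,e,f}, {a,b,c,d,f}, S }.
Round 1: +4 →
  {e}  = ᶜ of {a,b,c,d,f}
  {a,c}  = ᶜ of {b,d,e,f}
  {a,b,d,e,f}  = {b,d,e,f} ∪ {a}
  {b,c,d,e,f}  = ᶜ of {a}
Round 2. New:
  {c}  = ᶜ of {a,b,d,e,f}
  {a,e}  = {e} ∪ {a}
  {a,c,e}  = {e} ∪ {a,c}
Round 3. New:
  {c,e}  = {c} ∪ {e}
  {b,d,f}  = ᶜ of {a,c,e}
  {b,c,d,f}  = ᶜ of {a,e}
Round 4: 1 new —
  {a,b,d,f}  = ᶜ of {c,e}
Round 5: closed — nothing new.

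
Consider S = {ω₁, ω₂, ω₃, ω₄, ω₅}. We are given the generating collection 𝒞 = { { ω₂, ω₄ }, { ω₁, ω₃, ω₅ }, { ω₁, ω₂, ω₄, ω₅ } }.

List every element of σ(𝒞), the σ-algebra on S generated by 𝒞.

Initial family (5 sets): { {  }, { ω₂, ω₄ }, { ω₁, ω₃, ω₅ }, { ω₁, ω₂, ω₄, ω₅ }, S }.
Pass 1 (1 new):
  { ω₃ }  = ᶜ of { ω₁, ω₂, ω₄, ω₅ }
  |family| = 6
Pass 2: 1 new —
  { ω₂, ω₃, ω₄ }  = { ω₃ } ∪ { ω₂, ω₄ }
  |family| = 7
Pass 3 (1 new):
  { ω₁, ω₅ }  = ᶜ of { ω₂, ω₃, ω₄ }
  |family| = 8
After Pass 4 the family is unchanged; done.

σ(𝒞) = { {  }, { ω₃ }, { ω₁, ω₅ }, { ω₂, ω₄ }, { ω₁, ω₃, ω₅ }, { ω₂, ω₃, ω₄ }, { ω₁, ω₂, ω₄, ω₅ }, S }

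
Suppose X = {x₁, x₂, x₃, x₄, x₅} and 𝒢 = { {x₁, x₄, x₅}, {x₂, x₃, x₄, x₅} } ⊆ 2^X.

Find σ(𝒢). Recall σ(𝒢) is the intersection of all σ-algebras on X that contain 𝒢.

Take S₀ = 𝒢 ∪ {∅, X} = { ∅, {x₁, x₄, x₅}, {x₂, x₃, x₄, x₅}, X }.
Pass 1 (2 new):
  {x₁}  = ᶜ of {x₂, x₃, x₄, x₅}
  {x₂, x₃}  = ᶜ of {x₁, x₄, x₅}
  — 6 sets.
Pass 2 adds 1:
  {x₁, x₂, x₃}  = {x₂, x₃} ∪ {x₁}
  — 7 sets.
Pass 3. New:
  {x₄, x₅}  = ᶜ of {x₁, x₂, x₃}
  — 8 sets.
After Pass 4 the family is unchanged; done.

|σ(𝒢)| = 8.  σ(𝒢) = { ∅, {x₁}, {x₂, x₃}, {x₄, x₅}, {x₁, x₂, x₃}, {x₁, x₄, x₅}, {x₂, x₃, x₄, x₅}, X }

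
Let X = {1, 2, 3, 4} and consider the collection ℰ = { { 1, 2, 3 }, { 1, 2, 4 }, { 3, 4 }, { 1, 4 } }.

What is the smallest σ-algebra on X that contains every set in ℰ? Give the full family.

σ(ℰ) (16 sets): { {}, { 1 }, { 2 }, { 3 }, { 4 }, { 1, 2 }, { 1, 3 }, { 1, 4 }, { 2, 3 }, { 2, 4 }, { 3, 4 }, { 1, 2, 3 }, { 1, 2, 4 }, { 1, 3, 4 }, { 2, 3, 4 }, X }

Check:
Take S₀ = ℰ ∪ {∅, X} = { {}, { 1, 4 }, { 3, 4 }, { 1, 2, 3 }, { 1, 2, 4 }, X }.
Step 1: 5 new —
  { 3 }  = complement { 1, 2, 4 }
  { 4 }  = complement { 1, 2, 3 }
  { 1, 2 }  = complement { 3, 4 }
  { 2, 3 }  = complement { 1, 4 }
  { 1, 3, 4 }  = { 3, 4 } ∪ { 1, 4 }
  (now 11)
Step 2 (2 new):
  { 2 }  = complement { 1, 3, 4 }
  { 2, 3, 4 }  = { 3, 4 } ∪ { 2, 3 }
  (now 13)
Step 3 adds 2:
  { 1 }  = complement { 2, 3, 4 }
  { 2, 4 }  = { 4 } ∪ { 2 }
  (now 15)
Step 4: +1 →
  { 1, 3 }  = complement { 2, 4 }
  (now 16)
Step 5: no new sets; the family is a σ-algebra.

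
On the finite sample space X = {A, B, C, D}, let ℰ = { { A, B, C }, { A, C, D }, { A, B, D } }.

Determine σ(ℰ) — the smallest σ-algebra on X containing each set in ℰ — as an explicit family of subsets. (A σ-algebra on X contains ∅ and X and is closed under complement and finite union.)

Take S₀ = ℰ ∪ {∅, X} = { {  }, { A, B, C }, { A, B, D }, { A, C, D }, X }.
Round 1: +3 →
  { B }  = { A, C, D }ᶜ
  { C }  = { A, B, D }ᶜ
  { D }  = { A, B, C }ᶜ
  [8 total]
Round 2. New:
  { B, C }  = { C } ∪ { B }
  { B, D }  = { D } ∪ { B }
  { C, D }  = { D } ∪ { C }
  [11 total]
Round 3 (4 new):
  { A, B }  = { C, D }ᶜ
  { A, C }  = { B, D }ᶜ
  { A, D }  = { B, C }ᶜ
  { B, C, D }  = { C } ∪ { B, D }
  [15 total]
Round 4: 1 new —
  { A }  = { B, C, D }ᶜ
  [16 total]
Round 5: no new sets; the family is a σ-algebra.

|σ(ℰ)| = 16.  σ(ℰ) = { {  }, { A }, { B }, { C }, { D }, { A, B }, { A, C }, { A, D }, { B, C }, { B, D }, { C, D }, { A, B, C }, { A, B, D }, { A, C, D }, { B, C, D }, X }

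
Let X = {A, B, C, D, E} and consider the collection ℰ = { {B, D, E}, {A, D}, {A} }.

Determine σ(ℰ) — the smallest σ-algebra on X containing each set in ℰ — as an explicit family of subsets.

Take S₀ = ℰ ∪ {∅, X} = { {}, {A}, {A, D}, {B, D, E}, X }.
Iteration 1: 4 new —
  {A, C}  = complement {B, D, E}
  {B, C, E}  = complement {A, D}
  {A, B, D, E}  = {A, D} ∪ {B, D, E}
  {B, C, D, E}  = complement {A}
Iteration 2 (3 new):
  {C}  = complement {A, B, D, E}
  {A, C, D}  = {A, D} ∪ {A, C}
  {A, B, C, E}  = {B, C, E} ∪ {A, C}
Iteration 3: 2 new —
  {D}  = complement {A, B, C, E}
  {B, E}  = complement {A, C, D}
Iteration 4: 2 new —
  {C, D}  = {C} ∪ {D}
  {A, B, E}  = {B, E} ∪ {A}
Iteration 5: no new sets; the family is a σ-algebra.

σ(ℰ) = { {}, {A}, {C}, {D}, {A, C}, {A, D}, {B, E}, {C, D}, {A, B, E}, {A, C, D}, {B, C, E}, {B, D, E}, {A, B, C, E}, {A, B, D, E}, {B, C, D, E}, X }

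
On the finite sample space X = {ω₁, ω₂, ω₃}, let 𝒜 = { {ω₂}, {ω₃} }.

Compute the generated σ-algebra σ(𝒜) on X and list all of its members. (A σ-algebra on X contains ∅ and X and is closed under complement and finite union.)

σ(𝒜) = { ∅, {ω₁}, {ω₂}, {ω₃}, {ω₁, ω₂}, {ω₁, ω₃}, {ω₂, ω₃}, X }

Trace:
Start: 𝒜 ∪ {∅, X} = { ∅, {ω₂}, {ω₃}, X }.
Pass 1: 3 new —
  {ω₁, ω₂}  = ᶜ of {ω₃}
  {ω₁, ω₃}  = ᶜ of {ω₂}
  {ω₂, ω₃}  = {ω₃} ∪ {ω₂}
Pass 2: 1 new —
  {ω₁}  = ᶜ of {ω₂, ω₃}
Pass 3: no new sets; the family is a σ-algebra.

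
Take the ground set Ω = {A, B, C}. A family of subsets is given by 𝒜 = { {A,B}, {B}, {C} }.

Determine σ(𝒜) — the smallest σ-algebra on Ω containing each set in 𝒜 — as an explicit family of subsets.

Initial family (5 sets): { ∅, {B}, {C}, {A,B}, Ω }.
Pass 1: 2 new —
  {A,C}  = complement {B}
  {B,C}  = {C} ∪ {B}
  [7 total]
Pass 2 (1 new):
  {A}  = complement {B,C}
  [8 total]
Pass 3: closed — nothing new.

Hence σ(𝒜) has 8 members: { ∅, {A}, {B}, {C}, {A,B}, {A,C}, {B,C}, Ω }.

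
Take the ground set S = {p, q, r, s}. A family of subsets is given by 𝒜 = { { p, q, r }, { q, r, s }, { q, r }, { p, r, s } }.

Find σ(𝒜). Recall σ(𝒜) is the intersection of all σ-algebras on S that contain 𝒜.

Initial family (6 sets): { {}, { q, r }, { p, q, r }, { p, r, s }, { q, r, s }, S }.
Iteration 1: 4 new —
  { p }  = complement { q, r, s }
  { q }  = complement { p, r, s }
  { s }  = complement { p, q, r }
  { p, s }  = complement { q, r }
  — 10 sets.
Iteration 2: +3 →
  { p, q }  = { q } ∪ { p }
  { q, s }  = { q } ∪ { s }
  { p, q, s }  = { q } ∪ { p, s }
  — 13 sets.
Iteration 3. New:
  { r }  = complement { p, q, s }
  { p, r }  = complement { q, s }
  { r, s }  = complement { p, q }
  — 16 sets.
Iteration 4: no new sets; the family is a σ-algebra.

Therefore σ(𝒜) = { {}, { p }, { q }, { r }, { s }, { p, q }, { p, r }, { p, s }, { q, r }, { q, s }, { r, s }, { p, q, r }, { p, q, s }, { p, r, s }, { q, r, s }, S } (|σ(𝒜)| = 16).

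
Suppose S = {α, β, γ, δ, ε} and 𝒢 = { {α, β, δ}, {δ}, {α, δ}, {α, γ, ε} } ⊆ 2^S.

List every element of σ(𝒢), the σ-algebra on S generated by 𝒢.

Start: 𝒢 ∪ {∅, S} = { {}, {δ}, {α, δ}, {α, β, δ}, {α, γ, ε}, S }.
Round 1: +5 →
  {β, δ}  = {α, γ, ε}ᶜ
  {γ, ε}  = {α, β, δ}ᶜ
  {β, γ, ε}  = {α, δ}ᶜ
  {α, β, γ, ε}  = {δ}ᶜ
  {α, γ, δ, ε}  = {α, δ} ∪ {α, γ, ε}
  |family| = 11
Round 2. New:
  {β}  = {α, γ, δ, ε}ᶜ
  {γ, δ, ε}  = {δ} ∪ {γ, ε}
  {β, γ, δ, ε}  = {β, γ, ε} ∪ {δ}
  |family| = 14
Round 3: +2 →
  {α}  = {β, γ, δ, ε}ᶜ
  {α, β}  = {γ, δ, ε}ᶜ
  |family| = 16
Round 4: stable.

Hence σ(𝒢) has 16 members: { {}, {α}, {β}, {δ}, {α, β}, {α, δ}, {β, δ}, {γ, ε}, {α, β, δ}, {α, γ, ε}, {β, γ, ε}, {γ, δ, ε}, {α, β, γ, ε}, {α, γ, δ, ε}, {β, γ, δ, ε}, S }.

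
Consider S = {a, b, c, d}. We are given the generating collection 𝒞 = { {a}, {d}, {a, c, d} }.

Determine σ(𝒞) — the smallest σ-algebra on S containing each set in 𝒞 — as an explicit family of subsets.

Answer: σ(𝒞) = { {}, {a}, {b}, {c}, {d}, {a, b}, {a, c}, {a, d}, {b, c}, {b, d}, {c, d}, {a, b, c}, {a, b, d}, {a, c, d}, {b, c, d}, S }

Working:
Start: 𝒞 ∪ {∅, S} = { {}, {a}, {d}, {a, c, d}, S }.
Pass 1. New:
  {b}  = complement {a, c, d}
  {a, d}  = {d} ∪ {a}
  {a, b, c}  = complement {d}
  {b, c, d}  = complement {a}
  [9 total]
Pass 2: +4 →
  {a, b}  = {b} ∪ {a}
  {b, c}  = complement {a, d}
  {b, d}  = {b} ∪ {d}
  {a, b, d}  = {b} ∪ {a, d}
  [13 total]
Pass 3: +3 →
  {c}  = complement {a, b, d}
  {a, c}  = complement {b, d}
  {c, d}  = complement {a, b}
  [16 total]
Pass 4: already closed under ᶜ and ∪.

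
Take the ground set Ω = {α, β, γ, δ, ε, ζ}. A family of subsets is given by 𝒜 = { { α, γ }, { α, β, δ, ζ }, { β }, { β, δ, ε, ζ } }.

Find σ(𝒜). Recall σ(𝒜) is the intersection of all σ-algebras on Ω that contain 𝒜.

σ(𝒜) (32 sets): { ∅, { α }, { β }, { γ }, { ε }, { α, β }, { α, γ }, { α, ε }, { β, γ }, { β, ε }, { γ, ε }, { δ, ζ }, { α, β, γ }, { α, β, ε }, { α, γ, ε }, { α, δ, ζ }, { β, γ, ε }, { β, δ, ζ }, { γ, δ, ζ }, { δ, ε, ζ }, { α, β, γ, ε }, { α, β, δ, ζ }, { α, γ, δ, ζ }, { α, δ, ε, ζ }, { β, γ, δ, ζ }, { β, δ, ε, ζ }, { γ, δ, ε, ζ }, { α, β, γ, δ, ζ }, { α, β, δ, ε, ζ }, { α, γ, δ, ε, ζ }, { β, γ, δ, ε, ζ }, Ω }

Trace:
Begin from { ∅, { β }, { α, γ }, { α, β, δ, ζ }, { β, δ, ε, ζ }, Ω } (that is, 𝒜 plus ∅ and Ω).
Iteration 1: +5 →
  { γ, ε }  = { α, β, δ, ζ }ᶜ
  { α, β, γ }  = { α, γ } ∪ { β }
  { α, β, γ, δ, ζ }  = { α, β, δ, ζ } ∪ { α, γ }
  { α, β, δ, ε, ζ }  = { β, δ, ε, ζ } ∪ { α, β, δ, ζ }
  { α, γ, δ, ε, ζ }  = { β }ᶜ
  |family| = 11
Iteration 2 (7 new):
  { γ }  = { α, β, δ, ε, ζ }ᶜ
  { ε }  = { α, β, γ, δ, ζ }ᶜ
  { α, γ, ε }  = { α, γ } ∪ { γ, ε }
  { β, γ, ε }  = { β } ∪ { γ, ε }
  { δ, ε, ζ }  = { α, β, γ }ᶜ
  { α, β, γ, ε }  = { α, β, γ } ∪ { γ, ε }
  { β, γ, δ, ε, ζ }  = { β, δ, ε, ζ } ∪ { γ, ε }
  |family| = 18
Iteration 3 adds 7:
  { α }  = { β, γ, δ, ε, ζ }ᶜ
  { β, γ }  = { γ } ∪ { β }
  { β, ε }  = { β } ∪ { ε }
  { δ, ζ }  = { α, β, γ, ε }ᶜ
  { α, δ, ζ }  = { β, γ, ε }ᶜ
  { β, δ, ζ }  = { α, γ, ε }ᶜ
  { γ, δ, ε, ζ }  = { γ } ∪ { δ, ε, ζ }
  |family| = 25
Iteration 4. New:
  { α, β }  = { γ, δ, ε, ζ }ᶜ
  { α, ε }  = { ε } ∪ { α }
  { α, β, ε }  = { β, ε } ∪ { α }
  { γ, δ, ζ }  = { γ } ∪ { δ, ζ }
  { α, γ, δ, ζ }  = { β, ε }ᶜ
  { α, δ, ε, ζ }  = { β, γ }ᶜ
  { β, γ, δ, ζ }  = { β, δ, ζ } ∪ { γ }
  |family| = 32
Iteration 5: no new sets; the family is a σ-algebra.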